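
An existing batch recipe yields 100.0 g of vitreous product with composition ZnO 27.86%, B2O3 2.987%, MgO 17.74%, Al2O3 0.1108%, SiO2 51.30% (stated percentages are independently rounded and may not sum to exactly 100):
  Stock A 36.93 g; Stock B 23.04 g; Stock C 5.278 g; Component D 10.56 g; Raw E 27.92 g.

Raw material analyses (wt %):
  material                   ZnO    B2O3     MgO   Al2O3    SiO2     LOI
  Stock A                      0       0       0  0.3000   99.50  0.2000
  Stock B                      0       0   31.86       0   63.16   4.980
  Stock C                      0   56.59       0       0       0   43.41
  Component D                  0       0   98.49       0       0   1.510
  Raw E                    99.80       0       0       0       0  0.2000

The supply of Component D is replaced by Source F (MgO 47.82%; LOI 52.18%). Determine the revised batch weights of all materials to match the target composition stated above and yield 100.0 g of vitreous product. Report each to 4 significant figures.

Revised batch per 100.0 g vitreous product:
  Stock A: 36.93 g
  Stock B: 23.04 g
  Stock C: 5.278 g
  Source F: 21.75 g
  Raw E: 27.92 g
Total batch = 114.9 g; LOI loss = 14.92 g

All internal work keeps full precision through the solve; working values are displayed rounded to 4 significant digits in the working; every reported value undergoes a single rounding — all derived quantities, including five oxide percentages, the yield, LOI, net glass mass, the totals, are computed from the weighed amounts for 100.0 g of glass at exact precision, as given in problem or answer.
Target oxide masses per 100.0 g vitreous product:
  ZnO: 27.86% × 100.0 = 27.86 g
  B2O3: 2.987% × 100.0 = 2.987 g
  MgO: 17.74% × 100.0 = 17.74 g
  Al2O3: 0.1108% × 100.0 = 0.1108 g
  SiO2: 51.30% × 100.0 = 51.30 g
Sums-versus-targets review using the reported weights, at the basis given (summed amounts equal target values inside rounding margins):
  ZnO: 27.92·0.9980 = 27.86 g (target 27.86 g)
  B2O3: 5.278·0.5659 = 2.987 g (target 2.987 g)
  MgO: 23.04·0.3186 + 21.75·0.4782 = 17.74 g (target 17.74 g)
  Al2O3: 36.93·0.003000 = 0.1108 g (target 0.1108 g)
  SiO2: 36.93·0.9950 + 23.04·0.6316 = 51.30 g (target 51.30 g)
Consistency of the glass mass: total charge less LOI = 100.0 g (per-oxide target masses sum to 100.0 g; stated basis 100.0 g — deltas are rounding alone).
Whole-batch sum: Σ batch = 114.9 g; Σ batch·LOI gives LOI loss = 14.92 g; the yield ratio, glass ÷ batch: 87.02%.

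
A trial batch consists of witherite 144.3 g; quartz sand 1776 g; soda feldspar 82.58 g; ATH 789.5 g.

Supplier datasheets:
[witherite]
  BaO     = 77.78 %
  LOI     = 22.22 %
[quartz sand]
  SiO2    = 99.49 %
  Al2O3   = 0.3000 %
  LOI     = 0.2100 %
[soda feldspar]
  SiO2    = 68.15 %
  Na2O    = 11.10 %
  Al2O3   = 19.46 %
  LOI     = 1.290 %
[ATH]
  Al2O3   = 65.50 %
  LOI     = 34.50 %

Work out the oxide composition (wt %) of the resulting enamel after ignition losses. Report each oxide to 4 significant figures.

Working values are shown, with 4-significant-figure rounding, as written — full float precision is maintained throughout. Each reported result takes exactly one rounding; all derived quantities are re-derived in full float precision (yield, the totals, ignition loss, four oxide percentages, net glass mass) from the batch weights on 2483 g of glass, as quoted within question or answer.
Oxide-by-oxide delivered mass:
  SiO2: 1776·0.9949 + 82.58·0.6815 = 1823 g
  Na2O: 82.58·0.1110 = 9.166 g
  BaO: 144.3·0.7778 = 112.2 g
  Al2O3: 1776·0.003000 + 82.58·0.1946 + 789.5·0.6550 = 538.5 g
LOI: 144.3·0.2222 + 1776·0.002100 + 82.58·0.01290 + 789.5·0.3450 = 309.2 g
Resulting glass, batch − LOI: 2792 − 309.2 = 2483 g (matching Σ of the oxides)
oxide / glass × 100 gives the wt %

Glass mass = 2483 g (batch 2792 − LOI 309.2).
Composition: SiO2 73.42%, Na2O 0.3691%, BaO 4.520%, Al2O3 21.69%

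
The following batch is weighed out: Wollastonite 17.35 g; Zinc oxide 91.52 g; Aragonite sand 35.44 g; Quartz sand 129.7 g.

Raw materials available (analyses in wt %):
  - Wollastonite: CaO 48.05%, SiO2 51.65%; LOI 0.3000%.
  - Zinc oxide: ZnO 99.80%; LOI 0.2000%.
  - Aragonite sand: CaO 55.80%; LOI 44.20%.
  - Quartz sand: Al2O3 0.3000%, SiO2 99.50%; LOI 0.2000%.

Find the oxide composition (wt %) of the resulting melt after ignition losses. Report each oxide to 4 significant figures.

The working math keeps full float precision at each step. In-progress results appear, with 4-significant-figure rounding, in the printout — each reported value undergoes a single rounding. Derived quantities are computed in exact precision (four oxide percentages, the totals, yield, ignition loss, net glass mass) using the weight values for 257.9 g of glass precisely as stated by either problem or answer.
Per-oxide mass from batch:
  Al2O3: 129.7·0.003000 = 0.3891 g
  ZnO: 91.52·0.9980 = 91.34 g
  CaO: 17.35·0.4805 + 35.44·0.5580 = 28.11 g
  SiO2: 17.35·0.5165 + 129.7·0.9950 = 138.0 g
LOI: 17.35·0.003000 + 91.52·0.002000 + 35.44·0.4420 + 129.7·0.002000 = 16.16 g
Resulting glass, batch − LOI: 274.0 − 16.16 = 257.9 g (the oxide masses sum to this)
percent by weight: oxide/glass ×100

Glass mass = 257.9 g (batch 274.0 − LOI 16.16).
Composition: Al2O3 0.1509%, ZnO 35.42%, CaO 10.90%, SiO2 53.52%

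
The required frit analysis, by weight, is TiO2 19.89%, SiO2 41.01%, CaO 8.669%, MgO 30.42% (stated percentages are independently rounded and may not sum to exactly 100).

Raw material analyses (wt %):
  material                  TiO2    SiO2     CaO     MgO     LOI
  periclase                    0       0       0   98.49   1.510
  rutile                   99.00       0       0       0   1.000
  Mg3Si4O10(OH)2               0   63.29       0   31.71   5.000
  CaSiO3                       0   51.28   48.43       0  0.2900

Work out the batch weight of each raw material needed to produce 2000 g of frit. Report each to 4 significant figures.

Intermediates are displayed (rounded to four significant digits) between the steps — all internal work runs at full float precision end to end. Every reported figure takes just one rounding — all derived quantities (four oxide percentages, totals, yield, glass mass, ignition loss) are recomputed in full float precision from the weighed amounts for 2000 g of glass, as written in either problem or answer.
Oxide mass targets, per 2000 g frit:
  TiO2: 19.89% × 2000 = 397.8 g
  SiO2: 41.01% × 2000 = 820.2 g
  CaO: 8.669% × 2000 = 173.4 g
  MgO: 30.42% × 2000 = 608.4 g
Checking each oxide sum per the reported batch figures, on the stated basis (target by target, the sums agree exact up to rounding of places):
  TiO2: 401.8·0.9900 = 397.8 g (target 397.8 g)
  SiO2: 1006·0.6329 + 358.0·0.5128 = 820.3 g (target 820.2 g)
  CaO: 358.0·0.4843 = 173.4 g (target 173.4 g)
  MgO: 293.9·0.9849 + 1006·0.3171 = 608.5 g (target 608.4 g)
Glass mass check: Σ batch − LOI loss = 2000 g (per-oxide target masses sum to 2000 g; the stated basis being 2000 g — gaps are rounding artifacts).
Batch total: Σ batch = 2060 g; the LOI term Σ batch·LOI equals 59.79 g; glass ÷ batch gives a yield of 97.10%.

Batch per 2000 g frit:
  periclase: 293.9 g
  rutile: 401.8 g
  Mg3Si4O10(OH)2: 1006 g
  CaSiO3: 358.0 g
Total batch = 2060 g; LOI loss = 59.79 g; yield = 97.10%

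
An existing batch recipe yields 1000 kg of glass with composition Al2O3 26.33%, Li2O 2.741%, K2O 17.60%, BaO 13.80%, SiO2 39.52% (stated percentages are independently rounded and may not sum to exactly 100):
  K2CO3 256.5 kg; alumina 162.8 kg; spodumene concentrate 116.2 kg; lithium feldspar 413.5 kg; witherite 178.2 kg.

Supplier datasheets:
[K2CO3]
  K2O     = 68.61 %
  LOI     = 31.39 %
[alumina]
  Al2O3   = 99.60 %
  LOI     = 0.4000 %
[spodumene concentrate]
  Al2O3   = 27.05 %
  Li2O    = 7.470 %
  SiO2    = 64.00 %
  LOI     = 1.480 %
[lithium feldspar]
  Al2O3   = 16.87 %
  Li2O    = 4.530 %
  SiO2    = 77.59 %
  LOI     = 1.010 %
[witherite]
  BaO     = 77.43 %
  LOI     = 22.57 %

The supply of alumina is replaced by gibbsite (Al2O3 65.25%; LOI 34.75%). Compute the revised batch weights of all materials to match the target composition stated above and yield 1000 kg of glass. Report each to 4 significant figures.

Revised batch per 1000 kg glass:
  K2CO3: 256.5 kg
  gibbsite: 248.5 kg
  spodumene concentrate: 116.2 kg
  lithium feldspar: 413.5 kg
  witherite: 178.2 kg
Total batch = 1213 kg; LOI loss = 213.0 kg

The working math keeps exact precision all the way through; mid-chain values appear rounded off to 4 significant figures when written out — every reported result undergoes a single rounding. All derived quantities (the five compositions, the totals, net glass mass, LOI, the yield) are carried starting from the weights on 1000 kg of glass in full precision, precisely as stated by the question or the answer.
Oxide mass targets, per 1000 kg glass:
  Al2O3: 26.33% × 1000 = 263.3 kg
  Li2O: 2.741% × 1000 = 27.41 kg
  K2O: 17.60% × 1000 = 176.0 kg
  BaO: 13.80% × 1000 = 138.0 kg
  SiO2: 39.52% × 1000 = 395.2 kg
Balance tally, oxide-wise, using the reported weights, on the stated basis (sums match the target masses inside rounding margins):
  Al2O3: 248.5·0.6525 + 116.2·0.2705 + 413.5·0.1687 = 263.3 kg (target 263.3 kg)
  Li2O: 116.2·0.07470 + 413.5·0.04530 = 27.41 kg (target 27.41 kg)
  K2O: 256.5·0.6861 = 176.0 kg (target 176.0 kg)
  BaO: 178.2·0.7743 = 138.0 kg (target 138.0 kg)
  SiO2: 116.2·0.6400 + 413.5·0.7759 = 395.2 kg (target 395.2 kg)
Mass balance on the glass: batch total minus LOI = 999.9 kg (the targets, summed, come to 999.9 kg; basis as stated: 1000 kg — a pure rounding effect).
Summing the batch: Σ batch = 1213 kg; ignition loss, Σ(batch × LOI) = 213.0 kg; yield, glass over the total, = 82.44%.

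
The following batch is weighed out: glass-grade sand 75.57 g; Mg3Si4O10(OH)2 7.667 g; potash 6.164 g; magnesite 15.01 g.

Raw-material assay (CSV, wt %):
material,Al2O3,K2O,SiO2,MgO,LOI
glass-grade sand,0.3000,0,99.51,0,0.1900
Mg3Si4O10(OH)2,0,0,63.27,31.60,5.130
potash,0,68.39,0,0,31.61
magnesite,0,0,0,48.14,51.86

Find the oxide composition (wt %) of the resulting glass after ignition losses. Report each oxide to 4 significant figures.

In-progress results are printed rounded off to 4 significant digits between the steps; all arithmetic holds full float precision from first step to last; every reported number takes just one rounding — derived quantities (the yield, ignition loss, four oxide percentages, glass mass, totals) are recomputed in exact precision from the batch weights on 94.14 g of glass as given in problem or answer.
Oxide masses out of the charge:
  Al2O3: 75.57·0.003000 = 0.2267 g
  K2O: 6.164·0.6839 = 4.216 g
  SiO2: 75.57·0.9951 + 7.667·0.6327 = 80.05 g
  MgO: 7.667·0.3160 + 15.01·0.4814 = 9.649 g
LOI: 75.57·0.001900 + 7.667·0.05130 + 6.164·0.3161 + 15.01·0.5186 = 10.27 g
Glass mass = batch − LOI = 104.4 − 10.27 = 94.14 g (= the summed oxide contributions)
percent share: oxide ÷ glass, ×100

Glass mass = 94.14 g (batch 104.4 − LOI 10.27).
Composition: Al2O3 0.2408%, K2O 4.478%, SiO2 85.03%, MgO 10.25%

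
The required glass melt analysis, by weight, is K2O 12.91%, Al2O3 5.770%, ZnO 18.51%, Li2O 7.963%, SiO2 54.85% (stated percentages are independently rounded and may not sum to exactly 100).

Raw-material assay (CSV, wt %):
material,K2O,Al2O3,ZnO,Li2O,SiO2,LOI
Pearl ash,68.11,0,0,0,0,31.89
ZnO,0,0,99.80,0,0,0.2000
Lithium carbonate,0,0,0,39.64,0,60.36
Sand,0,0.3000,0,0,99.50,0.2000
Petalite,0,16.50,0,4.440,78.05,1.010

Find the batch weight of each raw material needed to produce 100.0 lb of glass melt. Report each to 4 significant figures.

Batch per 100.0 lb glass melt:
  Pearl ash: 18.95 lb
  ZnO: 18.55 lb
  Lithium carbonate: 16.23 lb
  Sand: 28.10 lb
  Petalite: 34.46 lb
Total batch = 116.3 lb; LOI loss = 16.28 lb; yield = 86.00%

Working values are shown, with 4-significant-figure rounding, between the steps — each numeric step runs at full float precision at each step; every reported result undergoes a single rounding — derived quantities (net glass mass, ignition loss, the yield, the totals, five oxide percentages) are computed starting from the weights per 100.0 lb of glass at full precision, exactly as shown in the question or the answer.
Oxide-by-oxide targets in 100.0 lb glass melt:
  K2O: 12.91% × 100.0 = 12.91 lb
  Al2O3: 5.770% × 100.0 = 5.770 lb
  ZnO: 18.51% × 100.0 = 18.51 lb
  Li2O: 7.963% × 100.0 = 7.963 lb
  SiO2: 54.85% × 100.0 = 54.85 lb
Per-oxide balance check working from each reported weight, for the quoted basis mass (every target is met by its sum inside rounding margins):
  K2O: 18.95·0.6811 = 12.91 lb (target 12.91 lb)
  Al2O3: 28.10·0.003000 + 34.46·0.1650 = 5.770 lb (target 5.770 lb)
  ZnO: 18.55·0.9980 = 18.51 lb (target 18.51 lb)
  Li2O: 16.23·0.3964 + 34.46·0.04440 = 7.964 lb (target 7.963 lb)
  SiO2: 28.10·0.9950 + 34.46·0.7805 = 54.86 lb (target 54.85 lb)
Glass-mass closure: total charge less LOI = 100.0 lb (the Σ of target masses is 100.0 lb; the stated basis being 100.0 lb — gaps are rounding artifacts).
Batch total: Σ batch = 116.3 lb; loss to ignition Σ batch·LOI = 16.28 lb; yield, glass over the total, = 86.00%.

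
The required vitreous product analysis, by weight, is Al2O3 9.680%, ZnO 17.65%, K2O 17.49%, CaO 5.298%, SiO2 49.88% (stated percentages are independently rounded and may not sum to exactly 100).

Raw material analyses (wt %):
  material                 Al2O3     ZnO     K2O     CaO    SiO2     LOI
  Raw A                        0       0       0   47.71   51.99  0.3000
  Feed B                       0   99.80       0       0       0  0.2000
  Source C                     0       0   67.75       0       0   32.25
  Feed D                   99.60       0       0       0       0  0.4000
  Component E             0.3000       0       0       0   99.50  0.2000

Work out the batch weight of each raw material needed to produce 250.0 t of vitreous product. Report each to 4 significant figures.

Batch per 250.0 t vitreous product:
  Raw A: 27.76 t
  Feed B: 44.21 t
  Source C: 64.54 t
  Feed D: 23.96 t
  Component E: 110.8 t
Total batch = 271.3 t; LOI loss = 21.30 t; yield = 92.15%

Working values are printed (rounded to 4 significant figures) in the printout — each numeric step maintains full precision throughout. Every reported value takes a single rounding; the derived quantities are carried using the weight values at 250.0 t of glass at full precision (net glass mass, the yield, the totals, the five compositions, LOI), as set out in the problem or the answer.
Oxide-by-oxide targets in 250.0 t vitreous product:
  Al2O3: 9.680% × 250.0 = 24.20 t
  ZnO: 17.65% × 250.0 = 44.12 t
  K2O: 17.49% × 250.0 = 43.72 t
  CaO: 5.298% × 250.0 = 13.24 t
  SiO2: 49.88% × 250.0 = 124.7 t
Balance tally, oxide-wise, using the reported weights, relative to the basis at hand (every target is met by its sum up to rounding of the answer):
  Al2O3: 23.96·0.9960 + 110.8·0.003000 = 24.20 t (target 24.20 t)
  ZnO: 44.21·0.9980 = 44.12 t (target 44.12 t)
  K2O: 64.54·0.6775 = 43.73 t (target 43.72 t)
  CaO: 27.76·0.4771 = 13.24 t (target 13.24 t)
  SiO2: 27.76·0.5199 + 110.8·0.9950 = 124.7 t (target 124.7 t)
The glass-mass cross-check: net batch after ignition = 250.0 t (summing oxide targets gives 250.0 t; stated basis 250.0 t — gaps are rounding artifacts).
Batch grand total — Σ batch = 271.3 t; LOI removed, Σ of batch·LOI: 21.30 t; yield: glass divided by total = 92.15%.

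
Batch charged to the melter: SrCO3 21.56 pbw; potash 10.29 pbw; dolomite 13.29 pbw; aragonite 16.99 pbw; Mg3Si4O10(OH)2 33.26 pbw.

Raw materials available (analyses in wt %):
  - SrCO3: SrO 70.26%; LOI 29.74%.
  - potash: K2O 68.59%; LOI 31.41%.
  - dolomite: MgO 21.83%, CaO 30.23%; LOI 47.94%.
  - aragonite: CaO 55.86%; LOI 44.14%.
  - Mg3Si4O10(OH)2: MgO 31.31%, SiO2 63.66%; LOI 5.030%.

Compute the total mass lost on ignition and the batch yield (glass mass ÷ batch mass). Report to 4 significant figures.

Intermediates are displayed (rounded to four significant figures) within the worked lines — the whole derivation runs at exact precision all the way through — every reported result takes a single rounding. Derived quantities are re-derived using the weight values for 70.20 pbw of glass at full float precision (yield, five oxide percentages, LOI, the totals, glass mass) as set out in the problem or the answer.
Each material's LOI contribution:
  SrCO3: 21.56 × 0.2974 = 6.412 pbw
  potash: 10.29 × 0.3141 = 3.232 pbw
  dolomite: 13.29 × 0.4794 = 6.371 pbw
  aragonite: 16.99 × 0.4414 = 7.499 pbw
  Mg3Si4O10(OH)2: 33.26 × 0.05030 = 1.673 pbw
Total LOI = 25.19 pbw
Glass = batch − LOI = 95.39 − 25.19 = 70.20 pbw

LOI loss = 25.19 pbw; glass = 70.20 pbw; yield = 73.60%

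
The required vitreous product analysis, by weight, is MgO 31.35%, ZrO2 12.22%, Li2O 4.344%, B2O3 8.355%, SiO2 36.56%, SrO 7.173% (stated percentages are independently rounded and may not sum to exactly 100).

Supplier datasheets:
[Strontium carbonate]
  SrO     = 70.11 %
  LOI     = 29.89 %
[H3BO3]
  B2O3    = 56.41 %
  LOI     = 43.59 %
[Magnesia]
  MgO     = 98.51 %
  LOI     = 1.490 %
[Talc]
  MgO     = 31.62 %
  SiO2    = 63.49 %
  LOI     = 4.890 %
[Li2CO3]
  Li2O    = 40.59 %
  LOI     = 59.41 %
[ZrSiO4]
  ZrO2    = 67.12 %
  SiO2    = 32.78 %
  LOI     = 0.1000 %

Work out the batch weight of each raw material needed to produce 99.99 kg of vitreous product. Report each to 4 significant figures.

Mid-chain values are shown rounded off to 4 significant digits alongside each step; all arithmetic holds full float precision at all times; every reported figure carries a single rounding. The derived quantities are computed at exact precision (ignition loss, six oxide percentages, the yield, net glass mass, the totals) starting from the weights on 99.99 kg of glass, as written in the question or the answer.
Oxide-by-oxide targets in 99.99 kg vitreous product:
  MgO: 31.35% × 99.99 = 31.35 kg
  ZrO2: 12.22% × 99.99 = 12.22 kg
  Li2O: 4.344% × 99.99 = 4.344 kg
  B2O3: 8.355% × 99.99 = 8.354 kg
  SiO2: 36.56% × 99.99 = 36.56 kg
  SrO: 7.173% × 99.99 = 7.172 kg
Oxide-by-oxide audit applying the batch weights above, per the basis as stated (sums match the target masses inside rounding margins):
  MgO: 16.36·0.9851 + 48.18·0.3162 = 31.35 kg (target 31.35 kg)
  ZrO2: 18.20·0.6712 = 12.22 kg (target 12.22 kg)
  Li2O: 10.70·0.4059 = 4.343 kg (target 4.344 kg)
  B2O3: 14.81·0.5641 = 8.354 kg (target 8.354 kg)
  SiO2: 48.18·0.6349 + 18.20·0.3278 = 36.56 kg (target 36.56 kg)
  SrO: 10.23·0.7011 = 7.172 kg (target 7.172 kg)
Glass-mass bookkeeping: total batch − LOI = 99.99 kg (oxide target masses add up to 99.99 kg; against the stated basis, 99.99 kg — a pure rounding effect).
Whole-batch sum: Σ batch = 118.5 kg; loss to ignition Σ batch·LOI = 18.49 kg; yield: glass divided by total = 84.40%.

Batch per 99.99 kg vitreous product:
  Strontium carbonate: 10.23 kg
  H3BO3: 14.81 kg
  Magnesia: 16.36 kg
  Talc: 48.18 kg
  Li2CO3: 10.70 kg
  ZrSiO4: 18.20 kg
Total batch = 118.5 kg; LOI loss = 18.49 kg; yield = 84.40%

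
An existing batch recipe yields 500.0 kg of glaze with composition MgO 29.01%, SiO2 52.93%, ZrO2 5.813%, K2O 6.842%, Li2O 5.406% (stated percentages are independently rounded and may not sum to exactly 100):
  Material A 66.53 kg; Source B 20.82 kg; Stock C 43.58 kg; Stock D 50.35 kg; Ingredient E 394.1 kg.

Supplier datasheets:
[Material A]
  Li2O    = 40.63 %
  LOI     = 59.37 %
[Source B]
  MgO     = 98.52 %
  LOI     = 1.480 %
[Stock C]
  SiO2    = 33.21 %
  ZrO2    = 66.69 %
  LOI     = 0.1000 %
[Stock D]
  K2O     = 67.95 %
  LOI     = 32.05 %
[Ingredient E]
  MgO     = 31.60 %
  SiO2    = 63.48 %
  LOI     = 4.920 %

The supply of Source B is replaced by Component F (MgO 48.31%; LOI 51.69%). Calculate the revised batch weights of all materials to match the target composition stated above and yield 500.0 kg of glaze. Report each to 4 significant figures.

Revised batch per 500.0 kg glaze:
  Material A: 66.53 kg
  Component F: 42.46 kg
  Stock C: 43.58 kg
  Stock D: 50.35 kg
  Ingredient E: 394.1 kg
Total batch = 597.0 kg; LOI loss = 97.02 kg

Intermediates appear rounded to four significant digits on the page — all internal work maintains full float precision at each step; each reported value is rounded just once. Derived quantities, which include totals, ignition loss, yield, the five compositions, net glass mass, are recomputed at exact precision, exactly as printed in the problem or the answer, from the weighed amounts on 500.0 kg of glass.
Oxide mass targets, per 500.0 kg glaze:
  MgO: 29.01% × 500.0 = 145.0 kg
  SiO2: 52.93% × 500.0 = 264.6 kg
  ZrO2: 5.813% × 500.0 = 29.06 kg
  K2O: 6.842% × 500.0 = 34.21 kg
  Li2O: 5.406% × 500.0 = 27.03 kg
Per-oxide balance check with the batch weights as given, on the stated basis (delivered sums recover each target within answer rounding):
  MgO: 42.46·0.4831 + 394.1·0.3160 = 145.0 kg (target 145.0 kg)
  SiO2: 43.58·0.3321 + 394.1·0.6348 = 264.6 kg (target 264.6 kg)
  ZrO2: 43.58·0.6669 = 29.06 kg (target 29.06 kg)
  K2O: 50.35·0.6795 = 34.21 kg (target 34.21 kg)
  Li2O: 66.53·0.4063 = 27.03 kg (target 27.03 kg)
The glass-mass cross-check: whole batch net of LOI = 500.0 kg (summing oxide targets gives 500.0 kg; against the stated basis, 500.0 kg — gaps are rounding artifacts).
Batch total: Σ batch = 597.0 kg; Σ batch·LOI gives LOI loss = 97.02 kg; yield, glass over the total, = 83.75%.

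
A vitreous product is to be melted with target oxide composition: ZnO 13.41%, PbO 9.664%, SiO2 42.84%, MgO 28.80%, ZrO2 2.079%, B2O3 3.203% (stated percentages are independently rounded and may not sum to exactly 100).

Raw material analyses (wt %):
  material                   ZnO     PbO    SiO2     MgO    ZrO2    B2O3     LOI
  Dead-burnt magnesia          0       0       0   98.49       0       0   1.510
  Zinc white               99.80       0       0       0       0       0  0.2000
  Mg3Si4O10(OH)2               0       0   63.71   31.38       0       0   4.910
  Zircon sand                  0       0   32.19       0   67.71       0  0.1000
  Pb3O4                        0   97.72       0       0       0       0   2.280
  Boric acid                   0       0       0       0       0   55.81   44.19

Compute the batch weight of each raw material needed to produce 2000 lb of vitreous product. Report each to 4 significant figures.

Batch per 2000 lb vitreous product:
  Dead-burnt magnesia: 166.2 lb
  Zinc white: 268.7 lb
  Mg3Si4O10(OH)2: 1314 lb
  Zircon sand: 61.41 lb
  Pb3O4: 197.8 lb
  Boric acid: 114.8 lb
Total batch = 2123 lb; LOI loss = 122.9 lb; yield = 94.21%

Each numeric step maintains full precision at all times; intermediates are displayed, rounded to 4 significant digits, between the steps; exactly one rounding is applied to each reported number. Derived quantities are recomputed from the batch weights on 2000 lb of glass at exact precision (the yield, totals, the six compositions, LOI, net glass mass) exactly as printed in the problem or answer text.
Target oxide masses per 2000 lb vitreous product:
  ZnO: 13.41% × 2000 = 268.2 lb
  PbO: 9.664% × 2000 = 193.3 lb
  SiO2: 42.84% × 2000 = 856.8 lb
  MgO: 28.80% × 2000 = 576.0 lb
  ZrO2: 2.079% × 2000 = 41.58 lb
  B2O3: 3.203% × 2000 = 64.06 lb
Checking each oxide sum on the weights just shown, per the basis as stated (sum by sum, the targets are met net of answer rounding effects):
  ZnO: 268.7·0.9980 = 268.2 lb (target 268.2 lb)
  PbO: 197.8·0.9772 = 193.3 lb (target 193.3 lb)
  SiO2: 1314·0.6371 + 61.41·0.3219 = 856.9 lb (target 856.8 lb)
  MgO: 166.2·0.9849 + 1314·0.3138 = 576.0 lb (target 576.0 lb)
  ZrO2: 61.41·0.6771 = 41.58 lb (target 41.58 lb)
  B2O3: 114.8·0.5581 = 64.07 lb (target 64.06 lb)
Auditing the glass mass value: batch total minus LOI = 2000 lb (targets for the oxides total 2000 lb; the stated basis being 2000 lb — gaps are rounding artifacts).
Batch total: Σ batch = 2123 lb; ignition loss, Σ(batch × LOI) = 122.9 lb; as yield: glass ÷ batch → 94.21%.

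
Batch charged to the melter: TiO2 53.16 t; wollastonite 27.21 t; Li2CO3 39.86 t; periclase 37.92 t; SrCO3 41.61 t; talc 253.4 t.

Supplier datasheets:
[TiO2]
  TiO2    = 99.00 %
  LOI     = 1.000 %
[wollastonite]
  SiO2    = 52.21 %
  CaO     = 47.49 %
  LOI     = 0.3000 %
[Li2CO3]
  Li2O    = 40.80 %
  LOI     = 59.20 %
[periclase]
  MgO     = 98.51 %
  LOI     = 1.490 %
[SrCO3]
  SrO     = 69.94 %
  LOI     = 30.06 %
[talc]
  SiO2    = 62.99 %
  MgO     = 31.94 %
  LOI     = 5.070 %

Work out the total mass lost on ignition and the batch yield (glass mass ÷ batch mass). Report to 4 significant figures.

Intermediates are shown rounded off to 4 significant digits as written — each numeric step carries exact precision all the way through — every reported result sees exactly one rounding — all derived quantities, including the totals, the six compositions, glass mass, the yield, LOI, are carried from the weighed amounts for 403.0 t of glass at full float precision precisely as stated by the problem or the answer.
Per-material ignition loss:
  TiO2: 53.16 × 0.01000 = 0.5316 t
  wollastonite: 27.21 × 0.003000 = 0.08163 t
  Li2CO3: 39.86 × 0.5920 = 23.60 t
  periclase: 37.92 × 0.01490 = 0.5650 t
  SrCO3: 41.61 × 0.3006 = 12.51 t
  talc: 253.4 × 0.05070 = 12.85 t
Total LOI = 50.13 t
Glass = batch − LOI = 453.2 − 50.13 = 403.0 t

LOI loss = 50.13 t; glass = 403.0 t; yield = 88.94%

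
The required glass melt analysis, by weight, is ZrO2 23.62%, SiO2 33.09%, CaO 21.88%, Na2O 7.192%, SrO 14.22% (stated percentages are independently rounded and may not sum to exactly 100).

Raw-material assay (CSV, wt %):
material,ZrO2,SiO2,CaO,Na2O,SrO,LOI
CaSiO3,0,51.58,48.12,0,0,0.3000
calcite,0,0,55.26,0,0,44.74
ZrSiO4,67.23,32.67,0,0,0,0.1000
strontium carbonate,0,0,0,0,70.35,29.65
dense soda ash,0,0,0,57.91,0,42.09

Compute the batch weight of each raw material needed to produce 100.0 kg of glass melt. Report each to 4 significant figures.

Batch per 100.0 kg glass melt:
  CaSiO3: 41.90 kg
  calcite: 3.108 kg
  ZrSiO4: 35.13 kg
  strontium carbonate: 20.21 kg
  dense soda ash: 12.42 kg
Total batch = 112.8 kg; LOI loss = 12.77 kg; yield = 88.67%

The whole derivation runs at full float precision from first step to last — intermediates appear (rounded to 4 significant digits) between the steps; exactly one rounding goes into each reported result; all derived quantities, which include five oxide percentages, LOI, the yield, net glass mass, totals, are re-derived in full precision, as written in question or answer, from the batch weights on 100.0 kg of glass.
Target oxide masses per 100.0 kg glass melt:
  ZrO2: 23.62% × 100.0 = 23.62 kg
  SiO2: 33.09% × 100.0 = 33.09 kg
  CaO: 21.88% × 100.0 = 21.88 kg
  Na2O: 7.192% × 100.0 = 7.192 kg
  SrO: 14.22% × 100.0 = 14.22 kg
A balance pass over the oxides, applying the batch weights above, against the basis in use (oxide sums agree with the targets exact up to rounding of places):
  ZrO2: 35.13·0.6723 = 23.62 kg (target 23.62 kg)
  SiO2: 41.90·0.5158 + 35.13·0.3267 = 33.09 kg (target 33.09 kg)
  CaO: 41.90·0.4812 + 3.108·0.5526 = 21.88 kg (target 21.88 kg)
  Na2O: 12.42·0.5791 = 7.192 kg (target 7.192 kg)
  SrO: 20.21·0.7035 = 14.22 kg (target 14.22 kg)
The glass-mass cross-check: net batch after ignition = 100.0 kg (the targets, summed, come to 100.0 kg; with the basis standing at 100.0 kg — gaps are rounding artifacts).
Batch grand total — Σ batch = 112.8 kg; Σ batch·LOI gives LOI loss = 12.77 kg; glass ÷ batch gives a yield of 88.67%.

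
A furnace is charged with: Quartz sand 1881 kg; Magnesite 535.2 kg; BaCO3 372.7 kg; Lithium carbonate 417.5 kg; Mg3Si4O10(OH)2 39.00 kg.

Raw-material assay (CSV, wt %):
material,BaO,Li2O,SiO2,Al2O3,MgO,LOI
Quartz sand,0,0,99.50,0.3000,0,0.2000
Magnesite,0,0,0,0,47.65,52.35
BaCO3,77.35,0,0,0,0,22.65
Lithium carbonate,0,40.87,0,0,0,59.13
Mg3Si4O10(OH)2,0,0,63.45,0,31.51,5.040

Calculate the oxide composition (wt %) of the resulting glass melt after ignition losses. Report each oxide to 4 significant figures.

Glass mass = 2628 kg (batch 3245 − LOI 617.2).
Composition: BaO 10.97%, Li2O 6.492%, SiO2 72.15%, Al2O3 0.2147%, MgO 10.17%

All internal work maintains full float precision at every stage; intermediates appear rounded off to 4 significant figures in the printout — each reported number takes exactly one rounding. Derived quantities (the totals, the five compositions, yield, LOI, glass mass) are re-derived at full float precision using the weight values per 2628 kg of glass as quoted within question or answer.
Per-oxide mass from batch:
  BaO: 372.7·0.7735 = 288.3 kg
  Li2O: 417.5·0.4087 = 170.6 kg
  SiO2: 1881·0.9950 + 39.00·0.6345 = 1896 kg
  Al2O3: 1881·0.003000 = 5.643 kg
  MgO: 535.2·0.4765 + 39.00·0.3151 = 267.3 kg
LOI: 1881·0.002000 + 535.2·0.5235 + 372.7·0.2265 + 417.5·0.5913 + 39.00·0.05040 = 617.2 kg
batch − LOI leaves glass = 3245 − 617.2 = 2628 kg (consistent with Σ oxide mass)
wt % = oxide mass / glass mass × 100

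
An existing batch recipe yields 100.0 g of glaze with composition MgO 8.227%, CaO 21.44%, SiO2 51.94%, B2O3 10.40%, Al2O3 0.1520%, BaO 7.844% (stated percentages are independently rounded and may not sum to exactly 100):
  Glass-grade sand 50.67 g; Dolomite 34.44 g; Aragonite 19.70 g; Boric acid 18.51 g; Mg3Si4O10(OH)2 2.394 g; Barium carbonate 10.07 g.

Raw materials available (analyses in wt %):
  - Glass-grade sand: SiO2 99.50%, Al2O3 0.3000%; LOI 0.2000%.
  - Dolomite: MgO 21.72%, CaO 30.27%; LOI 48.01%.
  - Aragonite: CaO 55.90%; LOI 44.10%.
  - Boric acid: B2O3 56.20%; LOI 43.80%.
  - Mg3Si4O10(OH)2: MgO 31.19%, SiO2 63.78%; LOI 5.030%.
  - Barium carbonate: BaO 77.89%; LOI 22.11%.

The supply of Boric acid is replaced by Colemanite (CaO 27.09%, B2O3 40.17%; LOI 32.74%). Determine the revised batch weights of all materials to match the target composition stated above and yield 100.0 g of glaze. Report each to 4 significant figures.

Revised batch per 100.0 g glaze:
  Glass-grade sand: 50.67 g
  Dolomite: 34.44 g
  Aragonite: 7.158 g
  Colemanite: 25.89 g
  Mg3Si4O10(OH)2: 2.394 g
  Barium carbonate: 10.07 g
Total batch = 130.6 g; LOI loss = 30.62 g

Values along the way are shown rounded off to 4 significant digits as written. The working math runs at full float precision all the way through; every reported number takes just one rounding. Derived quantities are recomputed from the weighed amounts per 100.0 g of glass at full float precision (glass mass, six oxide percentages, totals, LOI, yield), as they appear in the problem or answer text.
Per-oxide target masses for 100.0 g glaze:
  MgO: 8.227% × 100.0 = 8.227 g
  CaO: 21.44% × 100.0 = 21.44 g
  SiO2: 51.94% × 100.0 = 51.94 g
  B2O3: 10.40% × 100.0 = 10.40 g
  Al2O3: 0.1520% × 100.0 = 0.1520 g
  BaO: 7.844% × 100.0 = 7.844 g
Mass-balance tally per oxide applying the batch weights above, under the basis named above (summed amounts equal target values exact up to rounding of places):
  MgO: 34.44·0.2172 + 2.394·0.3119 = 8.227 g (target 8.227 g)
  CaO: 34.44·0.3027 + 7.158·0.5590 + 25.89·0.2709 = 21.44 g (target 21.44 g)
  SiO2: 50.67·0.9950 + 2.394·0.6378 = 51.94 g (target 51.94 g)
  B2O3: 25.89·0.4017 = 10.40 g (target 10.40 g)
  Al2O3: 50.67·0.003000 = 0.1520 g (target 0.1520 g)
  BaO: 10.07·0.7789 = 7.844 g (target 7.844 g)
Glass-mass bookkeeping: batch Σ − ignition loss = 100.0 g (targets for the oxides total 100.0 g; against the stated basis, 100.0 g — a pure rounding effect).
Whole-batch sum: Σ batch = 130.6 g; Σ batch·LOI gives LOI loss = 30.62 g; yield: glass divided by total = 76.56%.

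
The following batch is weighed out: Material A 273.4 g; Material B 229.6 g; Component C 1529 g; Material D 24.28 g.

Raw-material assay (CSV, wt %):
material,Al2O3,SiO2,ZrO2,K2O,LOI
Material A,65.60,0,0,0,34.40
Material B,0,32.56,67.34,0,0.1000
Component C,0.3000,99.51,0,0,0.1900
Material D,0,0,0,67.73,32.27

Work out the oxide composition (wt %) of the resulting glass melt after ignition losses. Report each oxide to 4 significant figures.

Glass mass = 1951 g (batch 2056 − LOI 105.0).
Composition: Al2O3 9.427%, SiO2 81.81%, ZrO2 7.924%, K2O 0.8428%

Working values appear rounded to four significant digits within the worked lines. Every computation keeps full float precision end to end; a single rounding completes each reported figure — derived quantities (yield, LOI, four oxide percentages, totals, glass mass) are rebuilt from the batch weights per 1951 g of glass in exact precision, exactly as shown in the problem or answer text.
Oxide masses out of the charge:
  Al2O3: 273.4·0.6560 + 1529·0.003000 = 183.9 g
  SiO2: 229.6·0.3256 + 1529·0.9951 = 1596 g
  ZrO2: 229.6·0.6734 = 154.6 g
  K2O: 24.28·0.6773 = 16.44 g
LOI: 273.4·0.3440 + 229.6·0.001000 + 1529·0.001900 + 24.28·0.3227 = 105.0 g
batch − LOI leaves glass = 2056 − 105.0 = 1951 g (= Σ oxide masses)
percent by weight: oxide/glass ×100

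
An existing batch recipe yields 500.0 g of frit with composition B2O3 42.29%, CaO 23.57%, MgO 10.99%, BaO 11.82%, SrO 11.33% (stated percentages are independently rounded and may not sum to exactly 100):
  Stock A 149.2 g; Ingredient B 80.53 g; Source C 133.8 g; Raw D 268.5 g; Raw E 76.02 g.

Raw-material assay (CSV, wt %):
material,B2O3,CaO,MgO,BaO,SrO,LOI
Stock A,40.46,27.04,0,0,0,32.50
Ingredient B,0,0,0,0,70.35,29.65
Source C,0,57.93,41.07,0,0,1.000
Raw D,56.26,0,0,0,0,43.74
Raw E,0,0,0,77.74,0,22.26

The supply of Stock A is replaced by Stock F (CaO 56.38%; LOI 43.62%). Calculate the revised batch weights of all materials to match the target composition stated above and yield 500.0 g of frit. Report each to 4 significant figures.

Every computation maintains full precision end to end — the intermediate values are shown rounded to 4 significant digits on the page. Each reported number sees exactly one rounding. All derived quantities, including LOI, glass mass, totals, five oxide percentages, the yield, are rebuilt from the weighed amounts per 500.0 g of glass at exact precision as set out in the problem or answer text.
The oxide mass targets at 500.0 g frit:
  B2O3: 42.29% × 500.0 = 211.4 g
  CaO: 23.57% × 500.0 = 117.8 g
  MgO: 10.99% × 500.0 = 54.95 g
  BaO: 11.82% × 500.0 = 59.10 g
  SrO: 11.33% × 500.0 = 56.65 g
Balance tally, oxide-wise, using the reported weights, under the basis named above (sum by sum, the targets are met up to rounding of the answer):
  B2O3: 375.8·0.5626 = 211.4 g (target 211.4 g)
  CaO: 71.55·0.5638 + 133.8·0.5793 = 117.9 g (target 117.8 g)
  MgO: 133.8·0.4107 = 54.95 g (target 54.95 g)
  BaO: 76.02·0.7774 = 59.10 g (target 59.10 g)
  SrO: 80.53·0.7035 = 56.65 g (target 56.65 g)
The glass-mass cross-check: the batch minus its LOI: 500.0 g (summing oxide targets gives 500.0 g; basis as stated: 500.0 g — a pure rounding effect).
Batch total: Σ batch = 737.7 g; the LOI term Σ batch·LOI equals 237.7 g; yield, glass over the total, = 67.78%.

Revised batch per 500.0 g frit:
  Stock F: 71.55 g
  Ingredient B: 80.53 g
  Source C: 133.8 g
  Raw D: 375.8 g
  Raw E: 76.02 g
Total batch = 737.7 g; LOI loss = 237.7 g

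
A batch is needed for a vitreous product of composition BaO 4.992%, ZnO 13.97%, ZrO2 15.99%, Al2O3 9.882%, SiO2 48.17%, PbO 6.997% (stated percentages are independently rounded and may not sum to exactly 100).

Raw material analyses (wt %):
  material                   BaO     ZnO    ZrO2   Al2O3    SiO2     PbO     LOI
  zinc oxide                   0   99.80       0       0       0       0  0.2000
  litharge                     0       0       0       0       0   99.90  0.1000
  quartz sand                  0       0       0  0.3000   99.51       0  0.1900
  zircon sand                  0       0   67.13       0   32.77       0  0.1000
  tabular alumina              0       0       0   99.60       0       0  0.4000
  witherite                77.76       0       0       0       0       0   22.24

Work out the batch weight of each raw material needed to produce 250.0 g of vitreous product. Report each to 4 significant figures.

Batch per 250.0 g vitreous product:
  zinc oxide: 34.99 g
  litharge: 17.51 g
  quartz sand: 101.4 g
  zircon sand: 59.55 g
  tabular alumina: 24.50 g
  witherite: 16.05 g
Total batch = 254.0 g; LOI loss = 4.007 g; yield = 98.42%

The intermediate values appear rounded to four significant digits in the working. Every computation maintains full float precision through every step. A single rounding yields each reported result — the derived quantities (glass mass, the six compositions, the totals, the yield, LOI) are computed at full precision from the batch weights on 250.0 g of glass exactly as printed in the problem or the answer.
The oxide mass targets at 250.0 g vitreous product:
  BaO: 4.992% × 250.0 = 12.48 g
  ZnO: 13.97% × 250.0 = 34.92 g
  ZrO2: 15.99% × 250.0 = 39.98 g
  Al2O3: 9.882% × 250.0 = 24.70 g
  SiO2: 48.17% × 250.0 = 120.4 g
  PbO: 6.997% × 250.0 = 17.49 g
Balance tally, oxide-wise, working from each reported weight, under the basis named above (summed amounts equal target values within answer rounding):
  BaO: 16.05·0.7776 = 12.48 g (target 12.48 g)
  ZnO: 34.99·0.9980 = 34.92 g (target 34.92 g)
  ZrO2: 59.55·0.6713 = 39.98 g (target 39.98 g)
  Al2O3: 101.4·0.003000 + 24.50·0.9960 = 24.71 g (target 24.70 g)
  SiO2: 101.4·0.9951 + 59.55·0.3277 = 120.4 g (target 120.4 g)
  PbO: 17.51·0.9990 = 17.49 g (target 17.49 g)
Auditing the glass mass value: net batch after ignition = 250.0 g (oxide target masses add up to 250.0 g; with the basis standing at 250.0 g — differing by rounding only).
Adding the batch up: Σ batch = 254.0 g; LOI removed, Σ of batch·LOI: 4.007 g; yield, glass over the total, = 98.42%.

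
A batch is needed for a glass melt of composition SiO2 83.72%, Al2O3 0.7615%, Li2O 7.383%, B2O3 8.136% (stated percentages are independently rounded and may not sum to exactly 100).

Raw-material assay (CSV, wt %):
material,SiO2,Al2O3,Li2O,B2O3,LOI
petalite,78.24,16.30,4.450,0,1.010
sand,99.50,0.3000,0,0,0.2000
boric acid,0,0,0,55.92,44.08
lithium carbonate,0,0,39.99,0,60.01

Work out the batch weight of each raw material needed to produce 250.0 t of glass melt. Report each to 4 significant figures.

Batch per 250.0 t glass melt:
  petalite: 7.923 t
  sand: 204.1 t
  boric acid: 36.37 t
  lithium carbonate: 45.27 t
Total batch = 293.7 t; LOI loss = 43.69 t; yield = 85.12%

In-progress results are shown rounded to four significant digits between the steps — each numeric step keeps full float precision all the way through; exactly one rounding goes into each reported figure; the derived quantities (glass mass, the totals, yield, the four compositions, LOI) are re-derived in full float precision from the batch weights for 250.0 t of glass, as set out in problem or answer.
Oxide-by-oxide targets in 250.0 t glass melt:
  SiO2: 83.72% × 250.0 = 209.3 t
  Al2O3: 0.7615% × 250.0 = 1.904 t
  Li2O: 7.383% × 250.0 = 18.46 t
  B2O3: 8.136% × 250.0 = 20.34 t
Sums-versus-targets review on the weights just shown, under the basis named above (summed amounts equal target values inside rounding margins):
  SiO2: 7.923·0.7824 + 204.1·0.9950 = 209.3 t (target 209.3 t)
  Al2O3: 7.923·0.1630 + 204.1·0.003000 = 1.904 t (target 1.904 t)
  Li2O: 7.923·0.04450 + 45.27·0.3999 = 18.46 t (target 18.46 t)
  B2O3: 36.37·0.5592 = 20.34 t (target 20.34 t)
The glass-mass cross-check: batch total minus LOI = 250.0 t (summing oxide targets gives 250.0 t; with the basis standing at 250.0 t — a pure rounding effect).
Whole-batch sum: Σ batch = 293.7 t; ignition loss, Σ(batch × LOI) = 43.69 t; glass ÷ batch gives a yield of 85.12%.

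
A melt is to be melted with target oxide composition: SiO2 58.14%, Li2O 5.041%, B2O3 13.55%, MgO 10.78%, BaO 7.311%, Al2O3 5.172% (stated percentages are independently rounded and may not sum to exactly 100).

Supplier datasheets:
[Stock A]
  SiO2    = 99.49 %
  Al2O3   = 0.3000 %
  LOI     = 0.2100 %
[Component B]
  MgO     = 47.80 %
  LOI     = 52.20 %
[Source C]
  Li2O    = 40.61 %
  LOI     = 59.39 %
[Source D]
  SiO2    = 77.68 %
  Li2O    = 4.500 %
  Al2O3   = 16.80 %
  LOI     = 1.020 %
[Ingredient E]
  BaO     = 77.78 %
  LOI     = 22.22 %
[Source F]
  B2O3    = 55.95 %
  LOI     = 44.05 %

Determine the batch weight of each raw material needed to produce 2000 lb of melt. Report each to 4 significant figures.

Batch per 2000 lb melt:
  Stock A: 697.8 lb
  Component B: 451.0 lb
  Source C: 181.4 lb
  Source D: 603.3 lb
  Ingredient E: 188.0 lb
  Source F: 484.4 lb
Total batch = 2606 lb; LOI loss = 605.9 lb; yield = 76.75%

All internal work carries full precision in all steps. Intermediates appear with 4-significant-figure rounding at each printed step — each reported value is rounded exactly once; all derived quantities, including totals, six oxide percentages, glass mass, LOI, the yield, are carried using the weight values at 2000 lb of glass in full precision as set out in problem or answer.
Oxide mass targets, per 2000 lb melt:
  SiO2: 58.14% × 2000 = 1163 lb
  Li2O: 5.041% × 2000 = 100.8 lb
  B2O3: 13.55% × 2000 = 271.0 lb
  MgO: 10.78% × 2000 = 215.6 lb
  BaO: 7.311% × 2000 = 146.2 lb
  Al2O3: 5.172% × 2000 = 103.4 lb
Verifying the oxide balance on the weights just shown, per the basis as stated (every target is met by its sum modulo rounding of the values):
  SiO2: 697.8·0.9949 + 603.3·0.7768 = 1163 lb (target 1163 lb)
  Li2O: 181.4·0.4061 + 603.3·0.04500 = 100.8 lb (target 100.8 lb)
  B2O3: 484.4·0.5595 = 271.0 lb (target 271.0 lb)
  MgO: 451.0·0.4780 = 215.6 lb (target 215.6 lb)
  BaO: 188.0·0.7778 = 146.2 lb (target 146.2 lb)
  Al2O3: 697.8·0.003000 + 603.3·0.1680 = 103.4 lb (target 103.4 lb)
Glass-mass sanity pass: whole batch net of LOI = 2000 lb (the Σ of target masses is 2000 lb; stated basis 2000 lb — deltas are rounding alone).
Adding the batch up: Σ batch = 2606 lb; loss to ignition Σ batch·LOI = 605.9 lb; the yield ratio, glass ÷ batch: 76.75%.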